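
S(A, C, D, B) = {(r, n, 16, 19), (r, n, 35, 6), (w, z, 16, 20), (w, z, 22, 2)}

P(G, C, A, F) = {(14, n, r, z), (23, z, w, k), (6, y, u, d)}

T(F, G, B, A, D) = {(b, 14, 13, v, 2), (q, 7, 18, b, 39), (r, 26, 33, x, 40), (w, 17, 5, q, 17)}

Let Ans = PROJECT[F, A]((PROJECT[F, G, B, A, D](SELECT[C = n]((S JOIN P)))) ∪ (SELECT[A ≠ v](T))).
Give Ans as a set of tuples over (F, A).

Natural join on A, C: {(r, n, 16, 19, 14, z), (r, n, 35, 6, 14, z), (w, z, 16, 20, 23, k), (w, z, 22, 2, 23, k)}
Filtering on C = n leaves {(r, n, 16, 19, 14, z), (r, n, 35, 6, 14, z)}.
Projecting to F, G, B, A, D: {(z, 14, 19, r, 16), (z, 14, 6, r, 35)}
Filtering on A ≠ v leaves {(q, 7, 18, b, 39), (r, 26, 33, x, 40), (w, 17, 5, q, 17)}.
Taking the union: {(q, 7, 18, b, 39), (r, 26, 33, x, 40), (w, 17, 5, q, 17), (z, 14, 19, r, 16), (z, 14, 6, r, 35)}
Projecting to F, A (1 duplicate(s) eliminated): {(q, b), (r, x), (w, q), (z, r)}

{(q, b), (r, x), (w, q), (z, r)}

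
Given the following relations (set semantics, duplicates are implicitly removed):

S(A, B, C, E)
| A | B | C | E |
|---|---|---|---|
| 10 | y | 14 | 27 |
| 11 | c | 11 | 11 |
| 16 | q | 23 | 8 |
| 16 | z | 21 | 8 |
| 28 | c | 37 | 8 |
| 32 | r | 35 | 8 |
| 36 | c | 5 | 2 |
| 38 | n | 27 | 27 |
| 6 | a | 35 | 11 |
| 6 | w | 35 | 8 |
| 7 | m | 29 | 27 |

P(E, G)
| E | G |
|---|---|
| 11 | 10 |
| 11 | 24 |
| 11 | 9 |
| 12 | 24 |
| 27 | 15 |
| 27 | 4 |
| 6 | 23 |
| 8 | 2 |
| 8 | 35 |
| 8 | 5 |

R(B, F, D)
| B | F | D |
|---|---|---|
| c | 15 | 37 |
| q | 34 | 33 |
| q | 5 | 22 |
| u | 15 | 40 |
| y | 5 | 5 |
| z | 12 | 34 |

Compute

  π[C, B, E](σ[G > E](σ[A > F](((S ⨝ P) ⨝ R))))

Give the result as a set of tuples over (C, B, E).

{(21, z, 8), (23, q, 8), (37, c, 8)}

Natural join on E: {(10, y, 14, 27, 15), (10, y, 14, 27, 4), (11, c, 11, 11, 10), (11, c, 11, 11, 24), (11, c, 11, 11, 9), (16, q, 23, 8, 2), (16, q, 23, 8, 35), (16, q, 23, 8, 5), (16, z, 21, 8, 2), (16, z, 21, 8, 35), (16, z, 21, 8, 5), (28, c, 37, 8, 2), (28, c, 37, 8, 35), (28, c, 37, 8, 5), (32, r, 35, 8, 2), (32, r, 35, 8, 35), (32, r, 35, 8, 5), (38, n, 27, 27, 15), (38, n, 27, 27, 4), (6, a, 35, 11, 10), (6, a, 35, 11, 24), (6, a, 35, 11, 9), (6, w, 35, 8, 2), (6, w, 35, 8, 35), (6, w, 35, 8, 5), (7, m, 29, 27, 15), (7, m, 29, 27, 4)}
Natural join on B: {(10, y, 14, 27, 15, 5, 5), (10, y, 14, 27, 4, 5, 5), (11, c, 11, 11, 10, 15, 37), (11, c, 11, 11, 24, 15, 37), (11, c, 11, 11, 9, 15, 37), (16, q, 23, 8, 2, 34, 33), (16, q, 23, 8, 2, 5, 22), (16, q, 23, 8, 35, 34, 33), (16, q, 23, 8, 35, 5, 22), (16, q, 23, 8, 5, 34, 33), (16, q, 23, 8, 5, 5, 22), (16, z, 21, 8, 2, 12, 34), (16, z, 21, 8, 35, 12, 34), (16, z, 21, 8, 5, 12, 34), (28, c, 37, 8, 2, 15, 37), (28, c, 37, 8, 35, 15, 37), (28, c, 37, 8, 5, 15, 37)}
Filtering on A > F leaves {(10, y, 14, 27, 15, 5, 5), (10, y, 14, 27, 4, 5, 5), (16, q, 23, 8, 2, 5, 22), (16, q, 23, 8, 35, 5, 22), (16, q, 23, 8, 5, 5, 22), (16, z, 21, 8, 2, 12, 34), (16, z, 21, 8, 35, 12, 34), (16, z, 21, 8, 5, 12, 34), (28, c, 37, 8, 2, 15, 37), (28, c, 37, 8, 35, 15, 37), (28, c, 37, 8, 5, 15, 37)}.
Filtering on G > E leaves {(16, q, 23, 8, 35, 5, 22), (16, z, 21, 8, 35, 12, 34), (28, c, 37, 8, 35, 15, 37)}.
Projecting to C, B, E: {(21, z, 8), (23, q, 8), (37, c, 8)}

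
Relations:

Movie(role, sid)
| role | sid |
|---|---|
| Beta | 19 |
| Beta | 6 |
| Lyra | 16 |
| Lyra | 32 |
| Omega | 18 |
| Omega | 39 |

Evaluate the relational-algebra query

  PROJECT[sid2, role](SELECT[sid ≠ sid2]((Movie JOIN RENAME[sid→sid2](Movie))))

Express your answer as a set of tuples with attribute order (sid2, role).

ρ[sid→sid2]: schema becomes (role, sid2); tuples unchanged.
Movie ⋈ RENAME[sid→sid2](Movie) (natural join on role): {(Beta, 19, 19), (Beta, 19, 6), (Beta, 6, 19), (Beta, 6, 6), (Lyra, 16, 16), (Lyra, 16, 32), (Lyra, 32, 16), (Lyra, 32, 32), (Omega, 18, 18), (Omega, 18, 39), (Omega, 39, 18), (Omega, 39, 39)}
Apply σ_{sid ≠ sid2}; surviving tuples: {(Beta, 19, 6), (Beta, 6, 19), (Lyra, 16, 32), (Lyra, 32, 16), (Omega, 18, 39), (Omega, 39, 18)}
Keep only column(s) sid2, role: {(16, Lyra), (18, Omega), (19, Beta), (32, Lyra), (39, Omega), (6, Beta)}

{(16, Lyra), (18, Omega), (19, Beta), (32, Lyra), (39, Omega), (6, Beta)}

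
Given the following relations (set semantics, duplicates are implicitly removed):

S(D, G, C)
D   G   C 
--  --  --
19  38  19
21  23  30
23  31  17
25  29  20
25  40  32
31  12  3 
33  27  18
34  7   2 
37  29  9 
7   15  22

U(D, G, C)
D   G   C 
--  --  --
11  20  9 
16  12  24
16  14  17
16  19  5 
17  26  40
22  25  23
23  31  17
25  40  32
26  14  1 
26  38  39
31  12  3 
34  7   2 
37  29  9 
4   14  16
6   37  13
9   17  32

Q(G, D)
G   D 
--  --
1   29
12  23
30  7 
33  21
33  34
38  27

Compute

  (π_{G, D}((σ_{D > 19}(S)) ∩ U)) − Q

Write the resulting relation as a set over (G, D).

{(12, 31), (29, 37), (31, 23), (40, 25), (7, 34)}

Filtering on D > 19 leaves {(21, 23, 30), (23, 31, 17), (25, 29, 20), (25, 40, 32), (31, 12, 3), (33, 27, 18), (34, 7, 2), (37, 29, 9)}.
Set intersection of the two operands is {(23, 31, 17), (25, 40, 32), (31, 12, 3), (34, 7, 2), (37, 29, 9)}.
π[G, D]: project onto (G, D) → {(12, 31), (29, 37), (31, 23), (40, 25), (7, 34)}
Set difference of the two operands is {(12, 31), (29, 37), (31, 23), (40, 25), (7, 34)}.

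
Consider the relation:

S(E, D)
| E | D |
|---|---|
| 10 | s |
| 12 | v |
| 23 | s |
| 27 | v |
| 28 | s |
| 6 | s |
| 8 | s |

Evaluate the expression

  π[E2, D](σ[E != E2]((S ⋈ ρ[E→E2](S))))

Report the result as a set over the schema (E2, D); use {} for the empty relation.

{(10, s), (12, v), (23, s), (27, v), (28, s), (6, s), (8, s)}

ρ[E→E2]: schema becomes (E2, D); tuples unchanged.
Joining S and ρ[E→E2](S) on D yields {(10, s, 10), (10, s, 23), (10, s, 28), (10, s, 6), (10, s, 8), (12, v, 12), (12, v, 27), (23, s, 10), (23, s, 23), (23, s, 28), (23, s, 6), (23, s, 8), (27, v, 12), (27, v, 27), (28, s, 10), (28, s, 23), (28, s, 28), (28, s, 6), (28, s, 8), (6, s, 10), (6, s, 23), (6, s, 28), (6, s, 6), (6, s, 8), (8, s, 10), (8, s, 23), (8, s, 28), (8, s, 6), (8, s, 8)}.
Apply σ_{E != E2}; surviving tuples: {(10, s, 23), (10, s, 28), (10, s, 6), (10, s, 8), (12, v, 27), (23, s, 10), (23, s, 28), (23, s, 6), (23, s, 8), (27, v, 12), (28, s, 10), (28, s, 23), (28, s, 6), (28, s, 8), (6, s, 10), (6, s, 23), (6, s, 28), (6, s, 8), (8, s, 10), (8, s, 23), (8, s, 28), (8, s, 6)}
π_{E2, D} gives {(10, s), (12, v), (23, s), (27, v), (28, s), (6, s), (8, s)} (15 duplicate(s) eliminated).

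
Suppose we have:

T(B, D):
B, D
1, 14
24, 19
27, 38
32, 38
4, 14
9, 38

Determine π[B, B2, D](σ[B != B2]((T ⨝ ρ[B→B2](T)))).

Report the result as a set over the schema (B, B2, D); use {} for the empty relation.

ρ[B→B2]: schema becomes (B2, D); tuples unchanged.
Natural join on D: {(1, 14, 1), (1, 14, 4), (24, 19, 24), (27, 38, 27), (27, 38, 32), (27, 38, 9), (32, 38, 27), (32, 38, 32), (32, 38, 9), (4, 14, 1), (4, 14, 4), (9, 38, 27), (9, 38, 32), (9, 38, 9)}
Filtering on B != B2 leaves {(1, 14, 4), (27, 38, 32), (27, 38, 9), (32, 38, 27), (32, 38, 9), (4, 14, 1), (9, 38, 27), (9, 38, 32)}.
π[B, B2, D]: project onto (B, B2, D) → {(1, 4, 14), (27, 32, 38), (27, 9, 38), (32, 27, 38), (32, 9, 38), (4, 1, 14), (9, 27, 38), (9, 32, 38)}

{(1, 4, 14), (27, 32, 38), (27, 9, 38), (32, 27, 38), (32, 9, 38), (4, 1, 14), (9, 27, 38), (9, 32, 38)}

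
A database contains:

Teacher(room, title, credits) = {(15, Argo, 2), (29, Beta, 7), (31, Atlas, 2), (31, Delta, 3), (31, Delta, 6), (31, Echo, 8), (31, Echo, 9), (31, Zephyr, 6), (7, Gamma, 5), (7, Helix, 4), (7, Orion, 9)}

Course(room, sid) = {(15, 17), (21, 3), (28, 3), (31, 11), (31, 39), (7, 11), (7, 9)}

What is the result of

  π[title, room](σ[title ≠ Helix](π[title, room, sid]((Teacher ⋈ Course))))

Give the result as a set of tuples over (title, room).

{(Argo, 15), (Atlas, 31), (Delta, 31), (Echo, 31), (Gamma, 7), (Orion, 7), (Zephyr, 31)}

Joining Teacher and Course on room yields {(15, Argo, 2, 17), (31, Atlas, 2, 11), (31, Atlas, 2, 39), (31, Delta, 3, 11), (31, Delta, 3, 39), (31, Delta, 6, 11), (31, Delta, 6, 39), (31, Echo, 8, 11), (31, Echo, 8, 39), (31, Echo, 9, 11), (31, Echo, 9, 39), (31, Zephyr, 6, 11), (31, Zephyr, 6, 39), (7, Gamma, 5, 11), (7, Gamma, 5, 9), (7, Helix, 4, 11), (7, Helix, 4, 9), (7, Orion, 9, 11), (7, Orion, 9, 9)}.
Projecting to title, room, sid (4 duplicate(s) eliminated): {(Argo, 15, 17), (Atlas, 31, 11), (Atlas, 31, 39), (Delta, 31, 11), (Delta, 31, 39), (Echo, 31, 11), (Echo, 31, 39), (Gamma, 7, 11), (Gamma, 7, 9), (Helix, 7, 11), (Helix, 7, 9), (Orion, 7, 11), (Orion, 7, 9), (Zephyr, 31, 11), (Zephyr, 31, 39)}
Filtering on title ≠ Helix leaves {(Argo, 15, 17), (Atlas, 31, 11), (Atlas, 31, 39), (Delta, 31, 11), (Delta, 31, 39), (Echo, 31, 11), (Echo, 31, 39), (Gamma, 7, 11), (Gamma, 7, 9), (Orion, 7, 11), (Orion, 7, 9), (Zephyr, 31, 11), (Zephyr, 31, 39)}.
Projecting to title, room (6 duplicate(s) eliminated): {(Argo, 15), (Atlas, 31), (Delta, 31), (Echo, 31), (Gamma, 7), (Orion, 7), (Zephyr, 31)}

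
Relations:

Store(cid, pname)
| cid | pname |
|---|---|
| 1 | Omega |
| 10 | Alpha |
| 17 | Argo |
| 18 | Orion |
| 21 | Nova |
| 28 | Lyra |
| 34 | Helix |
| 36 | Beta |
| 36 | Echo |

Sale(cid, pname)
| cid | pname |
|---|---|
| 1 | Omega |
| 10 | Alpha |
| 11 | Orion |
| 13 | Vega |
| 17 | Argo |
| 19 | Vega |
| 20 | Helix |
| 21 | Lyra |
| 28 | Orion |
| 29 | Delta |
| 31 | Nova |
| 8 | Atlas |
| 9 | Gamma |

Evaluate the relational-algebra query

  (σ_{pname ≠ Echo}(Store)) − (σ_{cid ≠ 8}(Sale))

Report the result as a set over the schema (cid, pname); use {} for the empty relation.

{(18, Orion), (21, Nova), (28, Lyra), (34, Helix), (36, Beta)}

Apply σ_{pname ≠ Echo}; surviving tuples: {(1, Omega), (10, Alpha), (17, Argo), (18, Orion), (21, Nova), (28, Lyra), (34, Helix), (36, Beta)}
Apply σ_{cid ≠ 8}; surviving tuples: {(1, Omega), (10, Alpha), (11, Orion), (13, Vega), (17, Argo), (19, Vega), (20, Helix), (21, Lyra), (28, Orion), (29, Delta), (31, Nova), (9, Gamma)}
Difference: {(1, Omega), (10, Alpha), (17, Argo), (18, Orion), (21, Nova), (28, Lyra), (34, Helix), (36, Beta)} with {(1, Omega), (10, Alpha), (11, Orion), (13, Vega), (17, Argo), (19, Vega), (20, Helix), (21, Lyra), (28, Orion), (29, Delta), (31, Nova), (9, Gamma)} → {(18, Orion), (21, Nova), (28, Lyra), (34, Helix), (36, Beta)}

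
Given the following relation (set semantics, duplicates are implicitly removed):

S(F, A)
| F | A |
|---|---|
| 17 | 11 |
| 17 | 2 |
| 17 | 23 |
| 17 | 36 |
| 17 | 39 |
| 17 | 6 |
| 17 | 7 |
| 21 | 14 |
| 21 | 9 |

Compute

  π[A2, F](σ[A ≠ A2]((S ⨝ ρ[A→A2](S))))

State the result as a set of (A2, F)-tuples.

{(11, 17), (14, 21), (2, 17), (23, 17), (36, 17), (39, 17), (6, 17), (7, 17), (9, 21)}

ρ[A→A2]: schema becomes (F, A2); tuples unchanged.
Joining S and ρ[A→A2](S) on F yields {(17, 11, 11), (17, 11, 2), (17, 11, 23), (17, 11, 36), (17, 11, 39), (17, 11, 6), (17, 11, 7), (17, 2, 11), (17, 2, 2), (17, 2, 23), (17, 2, 36), (17, 2, 39), (17, 2, 6), (17, 2, 7), (17, 23, 11), (17, 23, 2), (17, 23, 23), (17, 23, 36), (17, 23, 39), (17, 23, 6), (17, 23, 7), (17, 36, 11), (17, 36, 2), (17, 36, 23), (17, 36, 36), (17, 36, 39), (17, 36, 6), (17, 36, 7), (17, 39, 11), (17, 39, 2), (17, 39, 23), (17, 39, 36), (17, 39, 39), (17, 39, 6), (17, 39, 7), (17, 6, 11), (17, 6, 2), (17, 6, 23), (17, 6, 36), (17, 6, 39), (17, 6, 6), (17, 6, 7), (17, 7, 11), (17, 7, 2), (17, 7, 23), (17, 7, 36), (17, 7, 39), (17, 7, 6), (17, 7, 7), (21, 14, 14), (21, 14, 9), (21, 9, 14), (21, 9, 9)}.
Apply σ_{A ≠ A2}; surviving tuples: {(17, 11, 2), (17, 11, 23), (17, 11, 36), (17, 11, 39), (17, 11, 6), (17, 11, 7), (17, 2, 11), (17, 2, 23), (17, 2, 36), (17, 2, 39), (17, 2, 6), (17, 2, 7), (17, 23, 11), (17, 23, 2), (17, 23, 36), (17, 23, 39), (17, 23, 6), (17, 23, 7), (17, 36, 11), (17, 36, 2), (17, 36, 23), (17, 36, 39), (17, 36, 6), (17, 36, 7), (17, 39, 11), (17, 39, 2), (17, 39, 23), (17, 39, 36), (17, 39, 6), (17, 39, 7), (17, 6, 11), (17, 6, 2), (17, 6, 23), (17, 6, 36), (17, 6, 39), (17, 6, 7), (17, 7, 11), (17, 7, 2), (17, 7, 23), (17, 7, 36), (17, 7, 39), (17, 7, 6), (21, 14, 9), (21, 9, 14)}
π_{A2, F} gives {(11, 17), (14, 21), (2, 17), (23, 17), (36, 17), (39, 17), (6, 17), (7, 17), (9, 21)} (35 duplicate(s) eliminated).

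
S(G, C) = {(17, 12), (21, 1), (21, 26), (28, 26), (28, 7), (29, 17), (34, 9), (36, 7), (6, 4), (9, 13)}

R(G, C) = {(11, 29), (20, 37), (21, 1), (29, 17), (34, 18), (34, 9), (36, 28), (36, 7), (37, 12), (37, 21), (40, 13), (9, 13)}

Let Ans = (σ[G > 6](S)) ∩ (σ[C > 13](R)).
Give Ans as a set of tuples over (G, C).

σ[G > 6]: keep tuples satisfying G > 6 → {(17, 12), (21, 1), (21, 26), (28, 26), (28, 7), (29, 17), (34, 9), (36, 7), (9, 13)}
σ[C > 13]: keep tuples satisfying C > 13 → {(11, 29), (20, 37), (29, 17), (34, 18), (36, 28), (37, 21)}
Taking the intersection: {(29, 17)}

{(29, 17)}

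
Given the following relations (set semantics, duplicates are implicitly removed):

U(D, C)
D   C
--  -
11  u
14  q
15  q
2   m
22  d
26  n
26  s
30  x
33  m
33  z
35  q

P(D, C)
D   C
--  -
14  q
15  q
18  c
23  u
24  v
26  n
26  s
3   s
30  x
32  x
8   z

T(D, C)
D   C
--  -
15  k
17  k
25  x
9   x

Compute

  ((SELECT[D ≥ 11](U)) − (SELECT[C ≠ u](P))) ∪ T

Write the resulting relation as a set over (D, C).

{(11, u), (15, k), (17, k), (22, d), (25, x), (33, m), (33, z), (35, q), (9, x)}

Apply σ_{D ≥ 11}; surviving tuples: {(11, u), (14, q), (15, q), (22, d), (26, n), (26, s), (30, x), (33, m), (33, z), (35, q)}
Apply σ_{C ≠ u}; surviving tuples: {(14, q), (15, q), (18, c), (24, v), (26, n), (26, s), (3, s), (30, x), (32, x), (8, z)}
Set difference of the two operands is {(11, u), (22, d), (33, m), (33, z), (35, q)}.
Set union of the two operands is {(11, u), (15, k), (17, k), (22, d), (25, x), (33, m), (33, z), (35, q), (9, x)}.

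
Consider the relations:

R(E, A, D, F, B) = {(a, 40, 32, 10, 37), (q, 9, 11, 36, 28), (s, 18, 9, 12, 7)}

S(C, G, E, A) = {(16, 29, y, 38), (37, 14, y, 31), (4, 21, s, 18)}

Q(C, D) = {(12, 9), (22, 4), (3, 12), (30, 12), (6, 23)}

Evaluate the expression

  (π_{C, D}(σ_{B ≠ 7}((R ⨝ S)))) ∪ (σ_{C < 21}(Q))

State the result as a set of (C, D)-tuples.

{(12, 9), (3, 12), (6, 23)}

Natural join on E, A: {(s, 18, 9, 12, 7, 4, 21)}
σ[B ≠ 7]: keep tuples satisfying B ≠ 7 → {}
π_{C, D} gives {}.
σ[C < 21]: keep tuples satisfying C < 21 → {(12, 9), (3, 12), (6, 23)}
Taking the union: {(12, 9), (3, 12), (6, 23)}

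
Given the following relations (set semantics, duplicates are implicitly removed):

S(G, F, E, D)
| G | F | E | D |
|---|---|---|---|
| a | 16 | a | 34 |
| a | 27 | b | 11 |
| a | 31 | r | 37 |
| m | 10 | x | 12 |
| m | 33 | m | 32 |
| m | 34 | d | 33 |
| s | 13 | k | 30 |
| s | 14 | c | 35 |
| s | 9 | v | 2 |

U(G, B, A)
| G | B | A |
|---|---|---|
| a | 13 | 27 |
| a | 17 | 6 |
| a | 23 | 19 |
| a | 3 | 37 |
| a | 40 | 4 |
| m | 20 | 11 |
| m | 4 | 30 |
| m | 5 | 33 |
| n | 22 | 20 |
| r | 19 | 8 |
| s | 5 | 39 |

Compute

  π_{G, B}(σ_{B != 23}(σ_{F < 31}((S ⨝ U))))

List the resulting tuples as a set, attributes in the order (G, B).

{(a, 13), (a, 17), (a, 3), (a, 40), (m, 20), (m, 4), (m, 5), (s, 5)}

Natural join on G: {(a, 16, a, 34, 13, 27), (a, 16, a, 34, 17, 6), (a, 16, a, 34, 23, 19), (a, 16, a, 34, 3, 37), (a, 16, a, 34, 40, 4), (a, 27, b, 11, 13, 27), (a, 27, b, 11, 17, 6), (a, 27, b, 11, 23, 19), (a, 27, b, 11, 3, 37), (a, 27, b, 11, 40, 4), (a, 31, r, 37, 13, 27), (a, 31, r, 37, 17, 6), (a, 31, r, 37, 23, 19), (a, 31, r, 37, 3, 37), (a, 31, r, 37, 40, 4), (m, 10, x, 12, 20, 11), (m, 10, x, 12, 4, 30), (m, 10, x, 12, 5, 33), (m, 33, m, 32, 20, 11), (m, 33, m, 32, 4, 30), (m, 33, m, 32, 5, 33), (m, 34, d, 33, 20, 11), (m, 34, d, 33, 4, 30), (m, 34, d, 33, 5, 33), (s, 13, k, 30, 5, 39), (s, 14, c, 35, 5, 39), (s, 9, v, 2, 5, 39)}
σ[F < 31]: keep tuples satisfying F < 31 → {(a, 16, a, 34, 13, 27), (a, 16, a, 34, 17, 6), (a, 16, a, 34, 23, 19), (a, 16, a, 34, 3, 37), (a, 16, a, 34, 40, 4), (a, 27, b, 11, 13, 27), (a, 27, b, 11, 17, 6), (a, 27, b, 11, 23, 19), (a, 27, b, 11, 3, 37), (a, 27, b, 11, 40, 4), (m, 10, x, 12, 20, 11), (m, 10, x, 12, 4, 30), (m, 10, x, 12, 5, 33), (s, 13, k, 30, 5, 39), (s, 14, c, 35, 5, 39), (s, 9, v, 2, 5, 39)}
σ[B != 23]: keep tuples satisfying B != 23 → {(a, 16, a, 34, 13, 27), (a, 16, a, 34, 17, 6), (a, 16, a, 34, 3, 37), (a, 16, a, 34, 40, 4), (a, 27, b, 11, 13, 27), (a, 27, b, 11, 17, 6), (a, 27, b, 11, 3, 37), (a, 27, b, 11, 40, 4), (m, 10, x, 12, 20, 11), (m, 10, x, 12, 4, 30), (m, 10, x, 12, 5, 33), (s, 13, k, 30, 5, 39), (s, 14, c, 35, 5, 39), (s, 9, v, 2, 5, 39)}
π_{G, B} gives {(a, 13), (a, 17), (a, 3), (a, 40), (m, 20), (m, 4), (m, 5), (s, 5)} (6 duplicate(s) eliminated).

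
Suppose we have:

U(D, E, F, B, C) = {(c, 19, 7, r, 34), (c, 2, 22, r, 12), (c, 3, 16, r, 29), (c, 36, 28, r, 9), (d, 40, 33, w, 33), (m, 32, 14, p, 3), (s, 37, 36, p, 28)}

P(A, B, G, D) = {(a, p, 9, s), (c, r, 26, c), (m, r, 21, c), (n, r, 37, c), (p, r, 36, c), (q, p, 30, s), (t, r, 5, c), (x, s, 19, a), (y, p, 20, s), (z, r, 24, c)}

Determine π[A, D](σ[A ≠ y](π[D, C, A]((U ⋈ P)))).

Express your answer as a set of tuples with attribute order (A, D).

Joining U and P on D, B yields {(c, 19, 7, r, 34, c, 26), (c, 19, 7, r, 34, m, 21), (c, 19, 7, r, 34, n, 37), (c, 19, 7, r, 34, p, 36), (c, 19, 7, r, 34, t, 5), (c, 19, 7, r, 34, z, 24), (c, 2, 22, r, 12, c, 26), (c, 2, 22, r, 12, m, 21), (c, 2, 22, r, 12, n, 37), (c, 2, 22, r, 12, p, 36), (c, 2, 22, r, 12, t, 5), (c, 2, 22, r, 12, z, 24), (c, 3, 16, r, 29, c, 26), (c, 3, 16, r, 29, m, 21), (c, 3, 16, r, 29, n, 37), (c, 3, 16, r, 29, p, 36), (c, 3, 16, r, 29, t, 5), (c, 3, 16, r, 29, z, 24), (c, 36, 28, r, 9, c, 26), (c, 36, 28, r, 9, m, 21), (c, 36, 28, r, 9, n, 37), (c, 36, 28, r, 9, p, 36), (c, 36, 28, r, 9, t, 5), (c, 36, 28, r, 9, z, 24), (s, 37, 36, p, 28, a, 9), (s, 37, 36, p, 28, q, 30), (s, 37, 36, p, 28, y, 20)}.
π[D, C, A]: project onto (D, C, A) → {(c, 12, c), (c, 12, m), (c, 12, n), (c, 12, p), (c, 12, t), (c, 12, z), (c, 29, c), (c, 29, m), (c, 29, n), (c, 29, p), (c, 29, t), (c, 29, z), (c, 34, c), (c, 34, m), (c, 34, n), (c, 34, p), (c, 34, t), (c, 34, z), (c, 9, c), (c, 9, m), (c, 9, n), (c, 9, p), (c, 9, t), (c, 9, z), (s, 28, a), (s, 28, q), (s, 28, y)}
Apply σ_{A ≠ y}; surviving tuples: {(c, 12, c), (c, 12, m), (c, 12, n), (c, 12, p), (c, 12, t), (c, 12, z), (c, 29, c), (c, 29, m), (c, 29, n), (c, 29, p), (c, 29, t), (c, 29, z), (c, 34, c), (c, 34, m), (c, 34, n), (c, 34, p), (c, 34, t), (c, 34, z), (c, 9, c), (c, 9, m), (c, 9, n), (c, 9, p), (c, 9, t), (c, 9, z), (s, 28, a), (s, 28, q)}
π[A, D]: project onto (A, D) (18 duplicate(s) eliminated) → {(a, s), (c, c), (m, c), (n, c), (p, c), (q, s), (t, c), (z, c)}

{(a, s), (c, c), (m, c), (n, c), (p, c), (q, s), (t, c), (z, c)}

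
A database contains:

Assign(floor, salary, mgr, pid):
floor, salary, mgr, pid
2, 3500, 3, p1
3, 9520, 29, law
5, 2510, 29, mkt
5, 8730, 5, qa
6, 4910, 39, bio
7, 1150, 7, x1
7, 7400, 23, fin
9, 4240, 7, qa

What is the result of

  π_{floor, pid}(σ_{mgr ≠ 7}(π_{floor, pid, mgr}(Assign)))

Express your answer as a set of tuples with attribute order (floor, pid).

{(2, p1), (3, law), (5, mkt), (5, qa), (6, bio), (7, fin)}

Projecting to floor, pid, mgr: {(2, p1, 3), (3, law, 29), (5, mkt, 29), (5, qa, 5), (6, bio, 39), (7, fin, 23), (7, x1, 7), (9, qa, 7)}
σ[mgr ≠ 7]: keep tuples satisfying mgr ≠ 7 → {(2, p1, 3), (3, law, 29), (5, mkt, 29), (5, qa, 5), (6, bio, 39), (7, fin, 23)}
Projecting to floor, pid: {(2, p1), (3, law), (5, mkt), (5, qa), (6, bio), (7, fin)}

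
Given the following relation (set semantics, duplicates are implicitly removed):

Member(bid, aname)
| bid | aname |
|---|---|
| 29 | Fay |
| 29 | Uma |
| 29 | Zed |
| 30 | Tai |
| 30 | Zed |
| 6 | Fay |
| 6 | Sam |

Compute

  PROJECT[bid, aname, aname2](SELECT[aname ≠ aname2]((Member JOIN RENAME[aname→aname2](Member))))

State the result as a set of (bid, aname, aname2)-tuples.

{(29, Fay, Uma), (29, Fay, Zed), (29, Uma, Fay), (29, Uma, Zed), (29, Zed, Fay), (29, Zed, Uma), (30, Tai, Zed), (30, Zed, Tai), (6, Fay, Sam), (6, Sam, Fay)}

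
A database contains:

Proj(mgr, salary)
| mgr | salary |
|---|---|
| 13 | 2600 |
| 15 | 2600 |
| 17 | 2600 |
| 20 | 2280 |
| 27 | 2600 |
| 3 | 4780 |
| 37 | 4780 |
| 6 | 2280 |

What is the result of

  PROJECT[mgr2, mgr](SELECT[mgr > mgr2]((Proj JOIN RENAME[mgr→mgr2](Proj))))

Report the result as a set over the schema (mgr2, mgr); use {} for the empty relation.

ρ[mgr→mgr2]: schema becomes (mgr2, salary); tuples unchanged.
Joining Proj and RENAME[mgr→mgr2](Proj) on salary yields {(13, 2600, 13), (13, 2600, 15), (13, 2600, 17), (13, 2600, 27), (15, 2600, 13), (15, 2600, 15), (15, 2600, 17), (15, 2600, 27), (17, 2600, 13), (17, 2600, 15), (17, 2600, 17), (17, 2600, 27), (20, 2280, 20), (20, 2280, 6), (27, 2600, 13), (27, 2600, 15), (27, 2600, 17), (27, 2600, 27), (3, 4780, 3), (3, 4780, 37), (37, 4780, 3), (37, 4780, 37), (6, 2280, 20), (6, 2280, 6)}.
Filtering on mgr > mgr2 leaves {(15, 2600, 13), (17, 2600, 13), (17, 2600, 15), (20, 2280, 6), (27, 2600, 13), (27, 2600, 15), (27, 2600, 17), (37, 4780, 3)}.
π[mgr2, mgr]: project onto (mgr2, mgr) → {(13, 15), (13, 17), (13, 27), (15, 17), (15, 27), (17, 27), (3, 37), (6, 20)}

{(13, 15), (13, 17), (13, 27), (15, 17), (15, 27), (17, 27), (3, 37), (6, 20)}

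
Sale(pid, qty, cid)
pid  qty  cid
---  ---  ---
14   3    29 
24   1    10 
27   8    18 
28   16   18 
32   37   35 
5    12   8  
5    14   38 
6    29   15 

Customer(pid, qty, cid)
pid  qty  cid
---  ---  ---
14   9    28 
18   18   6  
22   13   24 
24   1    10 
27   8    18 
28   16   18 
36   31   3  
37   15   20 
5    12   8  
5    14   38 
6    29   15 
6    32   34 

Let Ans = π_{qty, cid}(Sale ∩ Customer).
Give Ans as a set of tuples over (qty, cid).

{(1, 10), (12, 8), (14, 38), (16, 18), (29, 15), (8, 18)}

Taking the intersection: {(24, 1, 10), (27, 8, 18), (28, 16, 18), (5, 12, 8), (5, 14, 38), (6, 29, 15)}
π[qty, cid]: project onto (qty, cid) → {(1, 10), (12, 8), (14, 38), (16, 18), (29, 15), (8, 18)}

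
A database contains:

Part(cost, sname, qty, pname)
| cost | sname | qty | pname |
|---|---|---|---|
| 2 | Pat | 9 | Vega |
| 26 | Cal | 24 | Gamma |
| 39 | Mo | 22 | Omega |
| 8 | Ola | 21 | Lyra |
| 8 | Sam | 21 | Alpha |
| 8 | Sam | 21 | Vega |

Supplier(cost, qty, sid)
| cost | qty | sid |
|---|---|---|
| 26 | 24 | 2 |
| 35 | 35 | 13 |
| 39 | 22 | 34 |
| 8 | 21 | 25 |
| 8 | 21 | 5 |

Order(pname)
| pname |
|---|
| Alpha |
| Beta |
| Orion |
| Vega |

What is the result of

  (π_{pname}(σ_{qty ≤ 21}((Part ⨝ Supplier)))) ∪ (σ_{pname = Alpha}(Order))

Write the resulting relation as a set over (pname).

{Alpha, Lyra, Vega}

Joining Part and Supplier on cost, qty yields {(26, Cal, 24, Gamma, 2), (39, Mo, 22, Omega, 34), (8, Ola, 21, Lyra, 25), (8, Ola, 21, Lyra, 5), (8, Sam, 21, Alpha, 25), (8, Sam, 21, Alpha, 5), (8, Sam, 21, Vega, 25), (8, Sam, 21, Vega, 5)}.
Selection qty ≤ 21: {(8, Ola, 21, Lyra, 25), (8, Ola, 21, Lyra, 5), (8, Sam, 21, Alpha, 25), (8, Sam, 21, Alpha, 5), (8, Sam, 21, Vega, 25), (8, Sam, 21, Vega, 5)}
π_{pname} gives {Alpha, Lyra, Vega} (3 duplicate(s) eliminated).
Selection pname = Alpha: {Alpha}
Set union of the two operands is {Alpha, Lyra, Vega}.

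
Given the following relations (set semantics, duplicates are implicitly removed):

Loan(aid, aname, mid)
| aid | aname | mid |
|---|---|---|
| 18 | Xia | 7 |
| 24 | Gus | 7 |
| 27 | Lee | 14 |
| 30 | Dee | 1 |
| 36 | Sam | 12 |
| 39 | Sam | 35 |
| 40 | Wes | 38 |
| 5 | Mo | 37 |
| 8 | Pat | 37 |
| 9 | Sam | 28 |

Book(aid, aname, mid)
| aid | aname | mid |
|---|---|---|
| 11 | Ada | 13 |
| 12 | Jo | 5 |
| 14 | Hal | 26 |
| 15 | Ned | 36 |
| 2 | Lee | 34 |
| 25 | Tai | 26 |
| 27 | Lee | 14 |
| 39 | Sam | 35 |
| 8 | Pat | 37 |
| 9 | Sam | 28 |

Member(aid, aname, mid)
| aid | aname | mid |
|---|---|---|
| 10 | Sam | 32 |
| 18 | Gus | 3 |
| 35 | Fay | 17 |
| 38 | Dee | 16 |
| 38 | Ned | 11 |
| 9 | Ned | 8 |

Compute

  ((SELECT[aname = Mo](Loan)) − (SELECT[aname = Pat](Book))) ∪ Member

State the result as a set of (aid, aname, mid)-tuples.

σ[aname = Mo]: keep tuples satisfying aname = Mo → {(5, Mo, 37)}
σ[aname = Pat]: keep tuples satisfying aname = Pat → {(8, Pat, 37)}
Set difference of the two operands is {(5, Mo, 37)}.
Set union of the two operands is {(10, Sam, 32), (18, Gus, 3), (35, Fay, 17), (38, Dee, 16), (38, Ned, 11), (5, Mo, 37), (9, Ned, 8)}.

{(10, Sam, 32), (18, Gus, 3), (35, Fay, 17), (38, Dee, 16), (38, Ned, 11), (5, Mo, 37), (9, Ned, 8)}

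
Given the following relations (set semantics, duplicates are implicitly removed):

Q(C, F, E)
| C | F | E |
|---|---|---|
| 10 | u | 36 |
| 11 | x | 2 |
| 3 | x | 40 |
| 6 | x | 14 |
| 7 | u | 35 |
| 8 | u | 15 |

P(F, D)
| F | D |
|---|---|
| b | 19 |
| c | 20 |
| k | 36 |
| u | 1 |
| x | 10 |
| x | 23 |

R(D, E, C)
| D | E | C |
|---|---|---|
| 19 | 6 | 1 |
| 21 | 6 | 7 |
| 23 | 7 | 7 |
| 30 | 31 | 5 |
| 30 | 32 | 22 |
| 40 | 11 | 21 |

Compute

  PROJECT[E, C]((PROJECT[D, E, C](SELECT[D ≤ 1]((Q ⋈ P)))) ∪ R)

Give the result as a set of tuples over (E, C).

{(11, 21), (15, 8), (31, 5), (32, 22), (35, 7), (36, 10), (6, 1), (6, 7), (7, 7)}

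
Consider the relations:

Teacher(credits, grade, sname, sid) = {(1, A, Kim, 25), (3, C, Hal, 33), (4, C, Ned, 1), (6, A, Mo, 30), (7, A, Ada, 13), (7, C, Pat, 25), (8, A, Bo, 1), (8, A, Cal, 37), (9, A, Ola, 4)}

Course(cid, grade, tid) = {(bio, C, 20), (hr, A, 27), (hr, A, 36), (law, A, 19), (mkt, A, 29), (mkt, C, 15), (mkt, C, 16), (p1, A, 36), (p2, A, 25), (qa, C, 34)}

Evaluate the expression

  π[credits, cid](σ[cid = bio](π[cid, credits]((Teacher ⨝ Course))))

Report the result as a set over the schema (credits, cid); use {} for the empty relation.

Joining Teacher and Course on grade yields {(1, A, Kim, 25, hr, 27), (1, A, Kim, 25, hr, 36), (1, A, Kim, 25, law, 19), (1, A, Kim, 25, mkt, 29), (1, A, Kim, 25, p1, 36), (1, A, Kim, 25, p2, 25), (3, C, Hal, 33, bio, 20), (3, C, Hal, 33, mkt, 15), (3, C, Hal, 33, mkt, 16), (3, C, Hal, 33, qa, 34), (4, C, Ned, 1, bio, 20), (4, C, Ned, 1, mkt, 15), (4, C, Ned, 1, mkt, 16), (4, C, Ned, 1, qa, 34), (6, A, Mo, 30, hr, 27), (6, A, Mo, 30, hr, 36), (6, A, Mo, 30, law, 19), (6, A, Mo, 30, mkt, 29), (6, A, Mo, 30, p1, 36), (6, A, Mo, 30, p2, 25), (7, A, Ada, 13, hr, 27), (7, A, Ada, 13, hr, 36), (7, A, Ada, 13, law, 19), (7, A, Ada, 13, mkt, 29), (7, A, Ada, 13, p1, 36), (7, A, Ada, 13, p2, 25), (7, C, Pat, 25, bio, 20), (7, C, Pat, 25, mkt, 15), (7, C, Pat, 25, mkt, 16), (7, C, Pat, 25, qa, 34), (8, A, Bo, 1, hr, 27), (8, A, Bo, 1, hr, 36), (8, A, Bo, 1, law, 19), (8, A, Bo, 1, mkt, 29), (8, A, Bo, 1, p1, 36), (8, A, Bo, 1, p2, 25), (8, A, Cal, 37, hr, 27), (8, A, Cal, 37, hr, 36), (8, A, Cal, 37, law, 19), (8, A, Cal, 37, mkt, 29), (8, A, Cal, 37, p1, 36), (8, A, Cal, 37, p2, 25), (9, A, Ola, 4, hr, 27), (9, A, Ola, 4, hr, 36), (9, A, Ola, 4, law, 19), (9, A, Ola, 4, mkt, 29), (9, A, Ola, 4, p1, 36), (9, A, Ola, 4, p2, 25)}.
π[cid, credits]: project onto (cid, credits) (15 duplicate(s) eliminated) → {(bio, 3), (bio, 4), (bio, 7), (hr, 1), (hr, 6), (hr, 7), (hr, 8), (hr, 9), (law, 1), (law, 6), (law, 7), (law, 8), (law, 9), (mkt, 1), (mkt, 3), (mkt, 4), (mkt, 6), (mkt, 7), (mkt, 8), (mkt, 9), (p1, 1), (p1, 6), (p1, 7), (p1, 8), (p1, 9), (p2, 1), (p2, 6), (p2, 7), (p2, 8), (p2, 9), (qa, 3), (qa, 4), (qa, 7)}
σ[cid = bio]: keep tuples satisfying cid = bio → {(bio, 3), (bio, 4), (bio, 7)}
π[credits, cid]: project onto (credits, cid) → {(3, bio), (4, bio), (7, bio)}

{(3, bio), (4, bio), (7, bio)}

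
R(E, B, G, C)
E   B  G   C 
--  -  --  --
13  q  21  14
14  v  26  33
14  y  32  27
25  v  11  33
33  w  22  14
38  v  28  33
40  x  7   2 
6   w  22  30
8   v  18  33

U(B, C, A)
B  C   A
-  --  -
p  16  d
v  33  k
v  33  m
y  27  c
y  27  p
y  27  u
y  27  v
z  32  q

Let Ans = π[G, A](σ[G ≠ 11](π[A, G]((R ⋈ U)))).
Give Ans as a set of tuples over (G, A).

R ⋈ U (natural join on B, C): {(14, v, 26, 33, k), (14, v, 26, 33, m), (14, y, 32, 27, c), (14, y, 32, 27, p), (14, y, 32, 27, u), (14, y, 32, 27, v), (25, v, 11, 33, k), (25, v, 11, 33, m), (38, v, 28, 33, k), (38, v, 28, 33, m), (8, v, 18, 33, k), (8, v, 18, 33, m)}
Projecting to A, G: {(c, 32), (k, 11), (k, 18), (k, 26), (k, 28), (m, 11), (m, 18), (m, 26), (m, 28), (p, 32), (u, 32), (v, 32)}
σ[G ≠ 11]: keep tuples satisfying G ≠ 11 → {(c, 32), (k, 18), (k, 26), (k, 28), (m, 18), (m, 26), (m, 28), (p, 32), (u, 32), (v, 32)}
Projecting to G, A: {(18, k), (18, m), (26, k), (26, m), (28, k), (28, m), (32, c), (32, p), (32, u), (32, v)}

{(18, k), (18, m), (26, k), (26, m), (28, k), (28, m), (32, c), (32, p), (32, u), (32, v)}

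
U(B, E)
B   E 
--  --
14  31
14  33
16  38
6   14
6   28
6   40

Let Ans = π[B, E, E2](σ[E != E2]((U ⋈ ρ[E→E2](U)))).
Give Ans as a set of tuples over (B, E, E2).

{(14, 31, 33), (14, 33, 31), (6, 14, 28), (6, 14, 40), (6, 28, 14), (6, 28, 40), (6, 40, 14), (6, 40, 28)}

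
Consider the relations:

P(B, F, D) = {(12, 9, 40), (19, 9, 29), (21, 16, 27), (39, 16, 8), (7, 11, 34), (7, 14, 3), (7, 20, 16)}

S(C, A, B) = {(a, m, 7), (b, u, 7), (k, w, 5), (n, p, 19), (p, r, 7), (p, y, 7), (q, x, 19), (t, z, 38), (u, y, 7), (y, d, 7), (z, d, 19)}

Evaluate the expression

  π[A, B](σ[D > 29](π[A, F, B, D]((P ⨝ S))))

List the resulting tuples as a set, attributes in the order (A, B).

{(d, 7), (m, 7), (r, 7), (u, 7), (y, 7)}

Natural join on B: {(19, 9, 29, n, p), (19, 9, 29, q, x), (19, 9, 29, z, d), (7, 11, 34, a, m), (7, 11, 34, b, u), (7, 11, 34, p, r), (7, 11, 34, p, y), (7, 11, 34, u, y), (7, 11, 34, y, d), (7, 14, 3, a, m), (7, 14, 3, b, u), (7, 14, 3, p, r), (7, 14, 3, p, y), (7, 14, 3, u, y), (7, 14, 3, y, d), (7, 20, 16, a, m), (7, 20, 16, b, u), (7, 20, 16, p, r), (7, 20, 16, p, y), (7, 20, 16, u, y), (7, 20, 16, y, d)}
π[A, F, B, D]: project onto (A, F, B, D) (3 duplicate(s) eliminated) → {(d, 11, 7, 34), (d, 14, 7, 3), (d, 20, 7, 16), (d, 9, 19, 29), (m, 11, 7, 34), (m, 14, 7, 3), (m, 20, 7, 16), (p, 9, 19, 29), (r, 11, 7, 34), (r, 14, 7, 3), (r, 20, 7, 16), (u, 11, 7, 34), (u, 14, 7, 3), (u, 20, 7, 16), (x, 9, 19, 29), (y, 11, 7, 34), (y, 14, 7, 3), (y, 20, 7, 16)}
Apply σ_{D > 29}; surviving tuples: {(d, 11, 7, 34), (m, 11, 7, 34), (r, 11, 7, 34), (u, 11, 7, 34), (y, 11, 7, 34)}
π[A, B]: project onto (A, B) → {(d, 7), (m, 7), (r, 7), (u, 7), (y, 7)}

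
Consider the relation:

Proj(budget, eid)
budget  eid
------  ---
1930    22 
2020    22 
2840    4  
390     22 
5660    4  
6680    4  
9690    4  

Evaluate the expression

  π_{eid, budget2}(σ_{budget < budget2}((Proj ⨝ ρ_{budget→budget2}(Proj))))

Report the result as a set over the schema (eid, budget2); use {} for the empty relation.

ρ[budget→budget2]: schema becomes (budget2, eid); tuples unchanged.
Proj ⋈ ρ_{budget→budget2}(Proj) (natural join on eid): {(1930, 22, 1930), (1930, 22, 2020), (1930, 22, 390), (2020, 22, 1930), (2020, 22, 2020), (2020, 22, 390), (2840, 4, 2840), (2840, 4, 5660), (2840, 4, 6680), (2840, 4, 9690), (390, 22, 1930), (390, 22, 2020), (390, 22, 390), (5660, 4, 2840), (5660, 4, 5660), (5660, 4, 6680), (5660, 4, 9690), (6680, 4, 2840), (6680, 4, 5660), (6680, 4, 6680), (6680, 4, 9690), (9690, 4, 2840), (9690, 4, 5660), (9690, 4, 6680), (9690, 4, 9690)}
Filtering on budget < budget2 leaves {(1930, 22, 2020), (2840, 4, 5660), (2840, 4, 6680), (2840, 4, 9690), (390, 22, 1930), (390, 22, 2020), (5660, 4, 6680), (5660, 4, 9690), (6680, 4, 9690)}.
Projecting to eid, budget2 (4 duplicate(s) eliminated): {(22, 1930), (22, 2020), (4, 5660), (4, 6680), (4, 9690)}

{(22, 1930), (22, 2020), (4, 5660), (4, 6680), (4, 9690)}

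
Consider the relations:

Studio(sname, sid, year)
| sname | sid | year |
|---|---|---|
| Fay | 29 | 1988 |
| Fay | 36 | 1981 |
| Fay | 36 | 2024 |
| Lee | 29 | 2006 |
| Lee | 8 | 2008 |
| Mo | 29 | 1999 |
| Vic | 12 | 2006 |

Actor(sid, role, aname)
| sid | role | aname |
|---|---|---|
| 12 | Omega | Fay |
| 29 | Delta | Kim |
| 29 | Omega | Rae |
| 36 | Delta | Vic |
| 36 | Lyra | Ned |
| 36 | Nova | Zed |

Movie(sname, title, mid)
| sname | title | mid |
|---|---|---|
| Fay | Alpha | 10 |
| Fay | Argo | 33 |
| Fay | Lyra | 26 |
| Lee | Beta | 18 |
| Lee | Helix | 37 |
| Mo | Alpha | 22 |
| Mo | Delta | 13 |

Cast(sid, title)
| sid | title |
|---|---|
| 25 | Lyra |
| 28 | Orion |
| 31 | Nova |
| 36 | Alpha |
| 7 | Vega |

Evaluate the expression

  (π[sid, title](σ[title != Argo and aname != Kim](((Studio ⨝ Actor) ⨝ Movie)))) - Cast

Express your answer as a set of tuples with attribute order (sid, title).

{(29, Alpha), (29, Beta), (29, Delta), (29, Helix), (29, Lyra), (36, Lyra)}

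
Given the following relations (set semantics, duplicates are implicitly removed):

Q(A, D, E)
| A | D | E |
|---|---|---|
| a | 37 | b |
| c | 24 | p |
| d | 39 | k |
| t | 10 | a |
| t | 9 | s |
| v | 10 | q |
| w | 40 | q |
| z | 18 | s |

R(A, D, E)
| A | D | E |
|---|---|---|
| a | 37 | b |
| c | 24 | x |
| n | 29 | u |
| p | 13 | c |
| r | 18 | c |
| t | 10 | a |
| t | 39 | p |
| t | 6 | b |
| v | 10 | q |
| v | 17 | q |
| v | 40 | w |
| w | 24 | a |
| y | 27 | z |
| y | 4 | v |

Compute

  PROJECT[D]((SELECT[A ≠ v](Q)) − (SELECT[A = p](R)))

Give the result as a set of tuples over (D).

{10, 18, 24, 37, 39, 40, 9}

Filtering on A ≠ v leaves {(a, 37, b), (c, 24, p), (d, 39, k), (t, 10, a), (t, 9, s), (w, 40, q), (z, 18, s)}.
Filtering on A = p leaves {(p, 13, c)}.
Set difference of the two operands is {(a, 37, b), (c, 24, p), (d, 39, k), (t, 10, a), (t, 9, s), (w, 40, q), (z, 18, s)}.
Projecting to D: {10, 18, 24, 37, 39, 40, 9}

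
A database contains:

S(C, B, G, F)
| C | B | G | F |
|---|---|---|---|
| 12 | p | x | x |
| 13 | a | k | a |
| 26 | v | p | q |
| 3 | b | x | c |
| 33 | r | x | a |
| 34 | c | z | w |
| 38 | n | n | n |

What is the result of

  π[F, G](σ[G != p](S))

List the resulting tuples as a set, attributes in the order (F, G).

{(a, k), (a, x), (c, x), (n, n), (w, z), (x, x)}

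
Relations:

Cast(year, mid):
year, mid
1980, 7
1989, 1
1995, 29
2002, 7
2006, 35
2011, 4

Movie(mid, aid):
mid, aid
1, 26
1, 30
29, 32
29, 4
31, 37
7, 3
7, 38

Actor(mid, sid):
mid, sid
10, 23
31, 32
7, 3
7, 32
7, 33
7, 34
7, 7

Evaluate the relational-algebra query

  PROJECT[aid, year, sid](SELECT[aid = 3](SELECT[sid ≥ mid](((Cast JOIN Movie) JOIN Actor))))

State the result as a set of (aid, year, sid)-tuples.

Joining Cast and Movie on mid yields {(1980, 7, 3), (1980, 7, 38), (1989, 1, 26), (1989, 1, 30), (1995, 29, 32), (1995, 29, 4), (2002, 7, 3), (2002, 7, 38)}.
Joining (Cast JOIN Movie) and Actor on mid yields {(1980, 7, 3, 3), (1980, 7, 3, 32), (1980, 7, 3, 33), (1980, 7, 3, 34), (1980, 7, 3, 7), (1980, 7, 38, 3), (1980, 7, 38, 32), (1980, 7, 38, 33), (1980, 7, 38, 34), (1980, 7, 38, 7), (2002, 7, 3, 3), (2002, 7, 3, 32), (2002, 7, 3, 33), (2002, 7, 3, 34), (2002, 7, 3, 7), (2002, 7, 38, 3), (2002, 7, 38, 32), (2002, 7, 38, 33), (2002, 7, 38, 34), (2002, 7, 38, 7)}.
Apply σ_{sid ≥ mid}; surviving tuples: {(1980, 7, 3, 32), (1980, 7, 3, 33), (1980, 7, 3, 34), (1980, 7, 3, 7), (1980, 7, 38, 32), (1980, 7, 38, 33), (1980, 7, 38, 34), (1980, 7, 38, 7), (2002, 7, 3, 32), (2002, 7, 3, 33), (2002, 7, 3, 34), (2002, 7, 3, 7), (2002, 7, 38, 32), (2002, 7, 38, 33), (2002, 7, 38, 34), (2002, 7, 38, 7)}
Apply σ_{aid = 3}; surviving tuples: {(1980, 7, 3, 32), (1980, 7, 3, 33), (1980, 7, 3, 34), (1980, 7, 3, 7), (2002, 7, 3, 32), (2002, 7, 3, 33), (2002, 7, 3, 34), (2002, 7, 3, 7)}
π_{aid, year, sid} gives {(3, 1980, 32), (3, 1980, 33), (3, 1980, 34), (3, 1980, 7), (3, 2002, 32), (3, 2002, 33), (3, 2002, 34), (3, 2002, 7)}.

{(3, 1980, 32), (3, 1980, 33), (3, 1980, 34), (3, 1980, 7), (3, 2002, 32), (3, 2002, 33), (3, 2002, 34), (3, 2002, 7)}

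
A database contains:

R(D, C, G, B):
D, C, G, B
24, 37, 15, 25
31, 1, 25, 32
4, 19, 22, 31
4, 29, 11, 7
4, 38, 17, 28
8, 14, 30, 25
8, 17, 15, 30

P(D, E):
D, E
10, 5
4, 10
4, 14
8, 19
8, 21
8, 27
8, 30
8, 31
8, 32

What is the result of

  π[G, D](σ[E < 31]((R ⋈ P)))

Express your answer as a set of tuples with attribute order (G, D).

Joining R and P on D yields {(4, 19, 22, 31, 10), (4, 19, 22, 31, 14), (4, 29, 11, 7, 10), (4, 29, 11, 7, 14), (4, 38, 17, 28, 10), (4, 38, 17, 28, 14), (8, 14, 30, 25, 19), (8, 14, 30, 25, 21), (8, 14, 30, 25, 27), (8, 14, 30, 25, 30), (8, 14, 30, 25, 31), (8, 14, 30, 25, 32), (8, 17, 15, 30, 19), (8, 17, 15, 30, 21), (8, 17, 15, 30, 27), (8, 17, 15, 30, 30), (8, 17, 15, 30, 31), (8, 17, 15, 30, 32)}.
Selection E < 31: {(4, 19, 22, 31, 10), (4, 19, 22, 31, 14), (4, 29, 11, 7, 10), (4, 29, 11, 7, 14), (4, 38, 17, 28, 10), (4, 38, 17, 28, 14), (8, 14, 30, 25, 19), (8, 14, 30, 25, 21), (8, 14, 30, 25, 27), (8, 14, 30, 25, 30), (8, 17, 15, 30, 19), (8, 17, 15, 30, 21), (8, 17, 15, 30, 27), (8, 17, 15, 30, 30)}
π[G, D]: project onto (G, D) (9 duplicate(s) eliminated) → {(11, 4), (15, 8), (17, 4), (22, 4), (30, 8)}

{(11, 4), (15, 8), (17, 4), (22, 4), (30, 8)}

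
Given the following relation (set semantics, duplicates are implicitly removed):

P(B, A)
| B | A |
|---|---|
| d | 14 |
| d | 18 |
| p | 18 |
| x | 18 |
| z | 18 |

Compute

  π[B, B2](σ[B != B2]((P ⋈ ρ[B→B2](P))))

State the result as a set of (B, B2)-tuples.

ρ[B→B2]: schema becomes (B2, A); tuples unchanged.
Joining P and ρ[B→B2](P) on A yields {(d, 14, d), (d, 18, d), (d, 18, p), (d, 18, x), (d, 18, z), (p, 18, d), (p, 18, p), (p, 18, x), (p, 18, z), (x, 18, d), (x, 18, p), (x, 18, x), (x, 18, z), (z, 18, d), (z, 18, p), (z, 18, x), (z, 18, z)}.
Filtering on B != B2 leaves {(d, 18, p), (d, 18, x), (d, 18, z), (p, 18, d), (p, 18, x), (p, 18, z), (x, 18, d), (x, 18, p), (x, 18, z), (z, 18, d), (z, 18, p), (z, 18, x)}.
π_{B, B2} gives {(d, p), (d, x), (d, z), (p, d), (p, x), (p, z), (x, d), (x, p), (x, z), (z, d), (z, p), (z, x)}.

{(d, p), (d, x), (d, z), (p, d), (p, x), (p, z), (x, d), (x, p), (x, z), (z, d), (z, p), (z, x)}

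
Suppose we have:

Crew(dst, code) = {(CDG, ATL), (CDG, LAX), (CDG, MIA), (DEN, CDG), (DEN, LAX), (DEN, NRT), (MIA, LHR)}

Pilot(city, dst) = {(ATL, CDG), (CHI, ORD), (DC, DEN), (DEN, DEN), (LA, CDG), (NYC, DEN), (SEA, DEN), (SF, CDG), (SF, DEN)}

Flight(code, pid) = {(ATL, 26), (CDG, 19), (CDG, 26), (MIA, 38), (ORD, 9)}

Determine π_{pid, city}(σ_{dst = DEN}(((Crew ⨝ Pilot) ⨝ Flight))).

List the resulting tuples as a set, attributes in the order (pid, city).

{(19, DC), (19, DEN), (19, NYC), (19, SEA), (19, SF), (26, DC), (26, DEN), (26, NYC), (26, SEA), (26, SF)}

Joining Crew and Pilot on dst yields {(CDG, ATL, ATL), (CDG, ATL, LA), (CDG, ATL, SF), (CDG, LAX, ATL), (CDG, LAX, LA), (CDG, LAX, SF), (CDG, MIA, ATL), (CDG, MIA, LA), (CDG, MIA, SF), (DEN, CDG, DC), (DEN, CDG, DEN), (DEN, CDG, NYC), (DEN, CDG, SEA), (DEN, CDG, SF), (DEN, LAX, DC), (DEN, LAX, DEN), (DEN, LAX, NYC), (DEN, LAX, SEA), (DEN, LAX, SF), (DEN, NRT, DC), (DEN, NRT, DEN), (DEN, NRT, NYC), (DEN, NRT, SEA), (DEN, NRT, SF)}.
Joining (Crew ⨝ Pilot) and Flight on code yields {(CDG, ATL, ATL, 26), (CDG, ATL, LA, 26), (CDG, ATL, SF, 26), (CDG, MIA, ATL, 38), (CDG, MIA, LA, 38), (CDG, MIA, SF, 38), (DEN, CDG, DC, 19), (DEN, CDG, DC, 26), (DEN, CDG, DEN, 19), (DEN, CDG, DEN, 26), (DEN, CDG, NYC, 19), (DEN, CDG, NYC, 26), (DEN, CDG, SEA, 19), (DEN, CDG, SEA, 26), (DEN, CDG, SF, 19), (DEN, CDG, SF, 26)}.
Selection dst = DEN: {(DEN, CDG, DC, 19), (DEN, CDG, DC, 26), (DEN, CDG, DEN, 19), (DEN, CDG, DEN, 26), (DEN, CDG, NYC, 19), (DEN, CDG, NYC, 26), (DEN, CDG, SEA, 19), (DEN, CDG, SEA, 26), (DEN, CDG, SF, 19), (DEN, CDG, SF, 26)}
Projecting to pid, city: {(19, DC), (19, DEN), (19, NYC), (19, SEA), (19, SF), (26, DC), (26, DEN), (26, NYC), (26, SEA), (26, SF)}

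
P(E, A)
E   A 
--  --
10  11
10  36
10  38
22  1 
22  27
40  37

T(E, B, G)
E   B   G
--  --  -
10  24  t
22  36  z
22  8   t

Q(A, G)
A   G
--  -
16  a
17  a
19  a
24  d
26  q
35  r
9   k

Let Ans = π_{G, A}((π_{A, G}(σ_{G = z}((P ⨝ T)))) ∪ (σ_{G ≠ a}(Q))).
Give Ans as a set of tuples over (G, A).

Natural join on E: {(10, 11, 24, t), (10, 36, 24, t), (10, 38, 24, t), (22, 1, 36, z), (22, 1, 8, t), (22, 27, 36, z), (22, 27, 8, t)}
Apply σ_{G = z}; surviving tuples: {(22, 1, 36, z), (22, 27, 36, z)}
Keep only column(s) A, G: {(1, z), (27, z)}
Apply σ_{G ≠ a}; surviving tuples: {(24, d), (26, q), (35, r), (9, k)}
Set union of the two operands is {(1, z), (24, d), (26, q), (27, z), (35, r), (9, k)}.
Keep only column(s) G, A: {(d, 24), (k, 9), (q, 26), (r, 35), (z, 1), (z, 27)}

{(d, 24), (k, 9), (q, 26), (r, 35), (z, 1), (z, 27)}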